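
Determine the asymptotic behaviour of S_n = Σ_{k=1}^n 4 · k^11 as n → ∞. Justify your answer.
S_n ~ n^12 / 3

By integral comparison (Euler-Maclaurin), Σ_{k=1}^n 4 · k^11 = 4 · ∫_0^n x^11 dx + O(n^11) = 4 · n^12/12 = n^12 / 3 + O(n^11). (Equivalently, Faulhaber's formula gives the same leading term.)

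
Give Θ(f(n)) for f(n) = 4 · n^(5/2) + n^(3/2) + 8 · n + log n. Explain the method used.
f(n) ∈ Θ(n^(5/2))

Compare the terms by growth order. For large n, n^a · (log n)^b dominates n^a' · (log n)^b' iff a > a', or (a = a' and b > b'). Ranking the 4 terms shows the dominant one is 4 · n^(5/2). Hence f(n) ∈ Θ(n^(5/2)).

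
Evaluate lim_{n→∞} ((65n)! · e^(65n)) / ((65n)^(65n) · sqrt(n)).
lim = sqrt(2π·65)

Stirling: (65n)! ~ sqrt(2π·65n) · (65n/e)^(65n). Hence
  (65n)! · e^(65n) / (65n)^(65n) ~ sqrt(2π·65n).
Dividing by sqrt(n): sqrt(2π·65n) / sqrt(n) = sqrt(2π·65) · n^((1−1)/2), so the limit is sqrt(2π·65).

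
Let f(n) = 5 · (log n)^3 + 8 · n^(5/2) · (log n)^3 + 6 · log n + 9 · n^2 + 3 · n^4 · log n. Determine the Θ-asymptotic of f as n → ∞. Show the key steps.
f(n) ∈ Θ(n^4 · log n)

Compare the terms by growth order. For large n, n^a · (log n)^b dominates n^a' · (log n)^b' iff a > a', or (a = a' and b > b'). Ranking the 5 terms shows the dominant one is 3 · n^4 · log n. Hence f(n) ∈ Θ(n^4 · log n).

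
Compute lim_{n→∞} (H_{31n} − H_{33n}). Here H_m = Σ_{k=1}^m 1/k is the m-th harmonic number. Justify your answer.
lim = ln(31/33)

Euler-Maclaurin gives H_m = ln m + γ + 1/(2m) + O(1/m^2). The γ and O(1/m) terms cancel in the difference:
  H_{31n} − H_{33n} = ln(31n) − ln(33n) + O(1/n) = ln(31/33) + O(1/n).
Hence the limit is ln(31/33).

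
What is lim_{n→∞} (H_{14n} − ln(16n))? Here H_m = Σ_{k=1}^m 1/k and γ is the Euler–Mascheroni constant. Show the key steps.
lim = ln(7/8) + γ

By Euler-Maclaurin, H_m = ln m + γ + O(1/m). So
  H_{14n} − ln(16n) = ln(14n) + γ − ln(16n) + O(1/n)
                       = ln(14/16) + γ + O(1/n).
Hence the limit is ln(14/16) + γ (= ln(7/8)).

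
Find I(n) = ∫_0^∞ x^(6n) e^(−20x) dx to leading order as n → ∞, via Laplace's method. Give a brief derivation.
I(n) ~ (sqrt(2π·6n) / 20) · (6n/(20e))^(6n)

Write the integrand as exp(6n ln x − 20x) and set f(x) = 6n ln x − 20x. Then f'(x) = 6n/x − 20 = 0 at x* = 6n/20, and f''(x*) = −6n/x*^2 = −20^2/(6n). Laplace's method (interior maximum) gives
  I(n) ~ e^(f(x*)) · sqrt(2π / |f''(x*)|)
        = exp(6n ln(6n/20) − 6n) · sqrt(2π · 6n / 20^2)
        = (6n/20)^(6n) e^(−6n) · sqrt(2π·6n) / 20
        = (sqrt(2π·6n) / 20) · (6n/(20e))^(6n).
This matches Γ(6n+1)/20^(6n+1) with Stirling applied to Γ.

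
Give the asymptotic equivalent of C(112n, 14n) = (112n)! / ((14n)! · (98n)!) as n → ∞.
C(112n, 14n) ~ (16777216/823543)^(14n) · sqrt(4/(7π·14n))

Write N = 14n. Apply Stirling to each factorial:
  (8N)! ~ sqrt(2π·8N) · (8N/e)^(8N),
  N! ~ sqrt(2π N) · (N/e)^N,
  (7N)! ~ sqrt(2π·7N) · (7N/e)^(7N).
The exponential factors combine to (8N)^(8N) / (N^N · (7N)^(7N)) = 8^(8N)/7^(7N) = (8^8/7^7)^N = (16777216/823543)^N.
The square-root prefactors combine to sqrt(2π·8N) / (sqrt(2π N)·sqrt(2π·7N)) = sqrt(8 / (2π·7·N)) = sqrt(4/(7π·14n)).
Substituting N = 14n: C(112n, 14n) ~ (16777216/823543)^(14n) · sqrt(4/(7π·14n)).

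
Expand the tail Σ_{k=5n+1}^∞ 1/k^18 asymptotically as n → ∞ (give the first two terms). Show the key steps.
Σ_{k>5n} 1/k^18 = 1/(17 · (5n)^17) − 1/(2 · (5n)^18) + O(1/(5n)^19)

Compare to the integral: ∫_{5n}^∞ x^(−18) dx = [−x^(−17)/17]_{5n}^∞ = 1/((18−1)·(5n)^17). The Euler-Maclaurin correction adds −f(5n)/2 = −1/(2·(5n)^18). Euler-Maclaurin then gives
  Σ_{k>5n} 1/k^18 = ∫_{5n}^∞ dx/x^18 − 1/(2·(5n)^18) + O(1/(5n)^19).
(Equivalently this is ζ(18) − Σ_{k≤5n} 1/k^18.)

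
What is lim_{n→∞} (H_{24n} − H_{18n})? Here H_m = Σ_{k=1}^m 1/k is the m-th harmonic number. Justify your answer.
lim = ln(24/18) = ln(4/3)

Euler-Maclaurin gives H_m = ln m + γ + 1/(2m) + O(1/m^2). The γ and O(1/m) terms cancel in the difference:
  H_{24n} − H_{18n} = ln(24n) − ln(18n) + O(1/n) = ln(24/18) + O(1/n).
Hence the limit is ln(24/18) = ln(4/3).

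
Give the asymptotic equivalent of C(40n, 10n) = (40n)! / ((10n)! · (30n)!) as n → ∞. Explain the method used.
C(40n, 10n) ~ (256/27)^(10n) · sqrt(2/(3π·10n))

Write N = 10n. Apply Stirling to each factorial:
  (4N)! ~ sqrt(2π·4N) · (4N/e)^(4N),
  N! ~ sqrt(2π N) · (N/e)^N,
  (3N)! ~ sqrt(2π·3N) · (3N/e)^(3N).
The exponential factors combine to (4N)^(4N) / (N^N · (3N)^(3N)) = 4^(4N)/3^(3N) = (4^4/3^3)^N = (256/27)^N.
The square-root prefactors combine to sqrt(2π·4N) / (sqrt(2π N)·sqrt(2π·3N)) = sqrt(4 / (2π·3·N)) = sqrt(2/(3π·10n)).
Substituting N = 10n: C(40n, 10n) ~ (256/27)^(10n) · sqrt(2/(3π·10n)).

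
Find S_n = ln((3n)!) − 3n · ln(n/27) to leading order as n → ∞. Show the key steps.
S_n ~ 3n · (ln 81 − 1) + O(ln n)

Stirling: ln((3n)!) = 3n ln(3n) − 3n + O(ln n).
  S_n = 3n ln(3n) − 3n − 3n ln(n/27) + O(ln n)
      = 3n ln(3n) − 3n ln n + 3n ln 27 − 3n + O(ln n)
      = 3n ln 3 + 3n ln 27 − 3n + O(ln n)
      = 3n (ln 81 − 1) + O(ln n).
Numerically ln(81) − 1 ≈ 3.3944.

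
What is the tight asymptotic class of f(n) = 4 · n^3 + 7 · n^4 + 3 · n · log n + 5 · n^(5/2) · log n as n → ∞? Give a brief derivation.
f(n) ∈ Θ(n^4)

Compare the terms by growth order. For large n, n^a · (log n)^b dominates n^a' · (log n)^b' iff a > a', or (a = a' and b > b'). Ranking the 4 terms shows the dominant one is 7 · n^4. Hence f(n) ∈ Θ(n^4).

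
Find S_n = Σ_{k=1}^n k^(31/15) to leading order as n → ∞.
S_n ~ (15/46) · n^(46/15)

Integral comparison: Σ_{k=1}^n k^(31/15) = ∫_0^n x^(31/15) dx + O(n^(31/15)). The integral is n^(1 + 31/15) / (1 + 31/15) = n^((31+15)/15) / ((31+15)/15) = (15/46) · n^(46/15).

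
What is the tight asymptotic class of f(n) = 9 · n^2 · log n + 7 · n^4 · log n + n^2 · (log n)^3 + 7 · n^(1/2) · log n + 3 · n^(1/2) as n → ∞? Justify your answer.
f(n) ∈ Θ(n^4 · log n)

Compare the terms by growth order. For large n, n^a · (log n)^b dominates n^a' · (log n)^b' iff a > a', or (a = a' and b > b'). Ranking the 5 terms shows the dominant one is 7 · n^4 · log n. Hence f(n) ∈ Θ(n^4 · log n).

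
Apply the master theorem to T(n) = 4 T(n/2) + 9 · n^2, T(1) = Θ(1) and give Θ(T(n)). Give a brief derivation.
T(n) = Θ(n^2 log n)

log_2 4 = 2, and f(n) = 9 · n^2 = Θ(n^(log_2 4)). This is Case 2 of the master theorem: T(n) = Θ(f(n) · log n) = Θ(n^2 log n).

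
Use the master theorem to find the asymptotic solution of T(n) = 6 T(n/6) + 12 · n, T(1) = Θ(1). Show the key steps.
T(n) = Θ(n log n)

log_6 6 = 1, and f(n) = 12 · n = Θ(n^(log_6 6)). This is Case 2 of the master theorem: T(n) = Θ(f(n) · log n) = Θ(n log n).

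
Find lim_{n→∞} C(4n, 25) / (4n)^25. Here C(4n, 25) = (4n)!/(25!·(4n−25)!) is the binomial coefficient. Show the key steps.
lim = 1/25! = 1/15511210043330985984000000

With N = 4n → ∞: C(N, 25) / N^25 = [N(N−1)…(N−24)] / (25! · N^25) = (1/25!) · 1 · (1 − 1/(4n)) · … · (1 − 24/(4n)). Each factor → 1 as N → ∞, so the limit is 1/25! = 1/15511210043330985984000000.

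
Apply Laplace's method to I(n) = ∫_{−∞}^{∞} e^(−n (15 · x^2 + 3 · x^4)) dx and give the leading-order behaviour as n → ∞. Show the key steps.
I(n) ~ sqrt(π/(15n))

φ(x) = 15 · x^2 + 3 · x^4 has its unique global minimum at x* = 0 (since φ'(x) = 30x + 12x^3 = 0 only at x = 0 for real x with both coefficients positive, and φ → ∞ as |x| → ∞). At x* = 0, φ(0) = 0 and φ''(0) = 30. Laplace's method then gives
  I(n) ~ sqrt(2π / (n · φ''(0))) · e^(−n φ(0)) = sqrt(2π / (30n)) = sqrt(π/(15n)).
The 3 · x^4 term contributes only at subleading order (an O(1/n) relative correction).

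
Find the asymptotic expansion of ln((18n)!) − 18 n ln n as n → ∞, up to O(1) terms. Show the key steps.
ln((18n)!) − 18 n ln n = 18(ln 18 − 1) n + (1/2) ln(2π·18n) + O(1/n)

Stirling: ln((18n)!) = 18n ln(18n) − 18n + (1/2) ln(2π·18n) + O(1/n).
Since 18n ln(18n) = 18n ln n + 18n ln 18, subtracting 18n ln n cancels the n ln n term exactly. What remains is 18(ln 18 − 1) n + (1/2) ln(2π·18n) + O(1/n).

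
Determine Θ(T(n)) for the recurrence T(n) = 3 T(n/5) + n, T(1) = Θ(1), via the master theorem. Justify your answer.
T(n) = Θ(n)

log_5 3 ≈ 0.683. f(n) = n dominates n^(log_5 3) since 1 > 0.683, and the regularity condition a·f(n/b) = 3·(n/5)^1 = (3/5)·n ≤ c·f(n) holds with c = 3/5 ≈ 0.6 < 1. So this is Case 3: T(n) = Θ(f(n)) = Θ(n).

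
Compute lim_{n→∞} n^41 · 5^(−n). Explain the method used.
lim = 0

Exponentials with base > 1 dominate every fixed polynomial: for any fixed c, n^c / 5^n → 0 as n → ∞ (e.g. by the ratio test, or by writing 5^n = e^(n ln 5) and noting e^(n ln 5) / n^c → ∞). Hence n^41 · 5^(−n) = n^41 / 5^n → 0.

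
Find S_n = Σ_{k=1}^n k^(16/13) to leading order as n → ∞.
S_n ~ (13/29) · n^(29/13)

Integral comparison: Σ_{k=1}^n k^(16/13) = ∫_0^n x^(16/13) dx + O(n^(16/13)). The integral is n^(1 + 16/13) / (1 + 16/13) = n^((16+13)/13) / ((16+13)/13) = (13/29) · n^(29/13).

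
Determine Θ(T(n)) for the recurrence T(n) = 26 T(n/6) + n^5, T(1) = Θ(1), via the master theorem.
T(n) = Θ(n^5)

log_6 26 ≈ 1.818. f(n) = n^5 dominates n^(log_6 26) since 5 > 1.818, and the regularity condition a·f(n/b) = 26·(n/6)^5 = (26/7776)·n^5 ≤ c·f(n) holds with c = 26/7776 ≈ 0.00334 < 1. So this is Case 3: T(n) = Θ(f(n)) = Θ(n^5).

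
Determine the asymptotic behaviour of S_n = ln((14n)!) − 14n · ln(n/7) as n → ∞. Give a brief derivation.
S_n ~ 14n · (ln 98 − 1) + O(ln n)

Stirling: ln((14n)!) = 14n ln(14n) − 14n + O(ln n).
  S_n = 14n ln(14n) − 14n − 14n ln(n/7) + O(ln n)
      = 14n ln(14n) − 14n ln n + 14n ln 7 − 14n + O(ln n)
      = 14n ln 14 + 14n ln 7 − 14n + O(ln n)
      = 14n (ln 98 − 1) + O(ln n).
Numerically ln(98) − 1 ≈ 3.5850.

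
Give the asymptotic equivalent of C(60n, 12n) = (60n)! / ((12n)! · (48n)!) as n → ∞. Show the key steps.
C(60n, 12n) ~ (3125/256)^(12n) · sqrt(5/(8π·12n))

Write N = 12n. Apply Stirling to each factorial:
  (5N)! ~ sqrt(2π·5N) · (5N/e)^(5N),
  N! ~ sqrt(2π N) · (N/e)^N,
  (4N)! ~ sqrt(2π·4N) · (4N/e)^(4N).
The exponential factors combine to (5N)^(5N) / (N^N · (4N)^(4N)) = 5^(5N)/4^(4N) = (5^5/4^4)^N = (3125/256)^N.
The square-root prefactors combine to sqrt(2π·5N) / (sqrt(2π N)·sqrt(2π·4N)) = sqrt(5 / (2π·4·N)) = sqrt(5/(8π·12n)).
Substituting N = 12n: C(60n, 12n) ~ (3125/256)^(12n) · sqrt(5/(8π·12n)).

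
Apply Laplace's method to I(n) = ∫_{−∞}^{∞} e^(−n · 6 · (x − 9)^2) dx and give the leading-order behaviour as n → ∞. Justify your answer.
I(n) = sqrt(π/(6n))

Here φ(x) = 6 · (x − 9)^2 has its unique minimum at x* = 9 with φ(x*) = 0 and φ''(x*) = 12. Laplace's method gives
  I(n) ~ e^(−n φ(x*)) · sqrt(2π / (n · φ''(x*))) = sqrt(2π / (12n)) = sqrt(π/(6n)).
This is exact: substituting u = (x − 9)·sqrt(6n) gives I(n) = (1/sqrt(6n)) ∫_{−∞}^{∞} e^(−u^2) du = sqrt(π/(6n)).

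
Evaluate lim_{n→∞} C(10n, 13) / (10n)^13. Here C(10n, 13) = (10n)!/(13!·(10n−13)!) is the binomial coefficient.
lim = 1/13! = 1/6227020800

With N = 10n → ∞: C(N, 13) / N^13 = [N(N−1)…(N−12)] / (13! · N^13) = (1/13!) · 1 · (1 − 1/(10n)) · … · (1 − 12/(10n)). Each factor → 1 as N → ∞, so the limit is 1/13! = 1/6227020800.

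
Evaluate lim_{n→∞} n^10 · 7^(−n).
lim = 0

Exponentials with base > 1 dominate every fixed polynomial: for any fixed c, n^c / 7^n → 0 as n → ∞ (e.g. by the ratio test, or by writing 7^n = e^(n ln 7) and noting e^(n ln 7) / n^c → ∞). Hence n^10 · 7^(−n) = n^10 / 7^n → 0.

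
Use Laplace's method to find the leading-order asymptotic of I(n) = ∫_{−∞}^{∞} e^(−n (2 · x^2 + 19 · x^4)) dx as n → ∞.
I(n) ~ sqrt(π/(2n))

φ(x) = 2 · x^2 + 19 · x^4 has its unique global minimum at x* = 0 (since φ'(x) = 4x + 76x^3 = 0 only at x = 0 for real x with both coefficients positive, and φ → ∞ as |x| → ∞). At x* = 0, φ(0) = 0 and φ''(0) = 4. Laplace's method then gives
  I(n) ~ sqrt(2π / (n · φ''(0))) · e^(−n φ(0)) = sqrt(2π / (4n)) = sqrt(π/(2n)).
The 19 · x^4 term contributes only at subleading order (an O(1/n) relative correction).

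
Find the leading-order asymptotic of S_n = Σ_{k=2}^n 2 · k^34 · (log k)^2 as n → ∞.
S_n ~ 2 · n^35 · (log n)^2 / 35

By integral comparison, S_n = ∫_1^n 2 · x^34 · (log x)^2 dx + O(n^34 · (log n)^2). For the integral, the leading term of ∫_1^n x^34 (log x)^2 dx is n^35/35 · (log n)^2 (by repeated integration by parts; each step lowers the log-exponent and produces a relatively O(1/log n) correction). Hence S_n ~ 2 · n^35 · (log n)^2 / 35.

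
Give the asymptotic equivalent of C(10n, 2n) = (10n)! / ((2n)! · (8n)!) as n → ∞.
C(10n, 2n) ~ (3125/256)^(2n) · sqrt(5/(8π·2n))

Write N = 2n. Apply Stirling to each factorial:
  (5N)! ~ sqrt(2π·5N) · (5N/e)^(5N),
  N! ~ sqrt(2π N) · (N/e)^N,
  (4N)! ~ sqrt(2π·4N) · (4N/e)^(4N).
The exponential factors combine to (5N)^(5N) / (N^N · (4N)^(4N)) = 5^(5N)/4^(4N) = (5^5/4^4)^N = (3125/256)^N.
The square-root prefactors combine to sqrt(2π·5N) / (sqrt(2π N)·sqrt(2π·4N)) = sqrt(5 / (2π·4·N)) = sqrt(5/(8π·2n)).
Substituting N = 2n: C(10n, 2n) ~ (3125/256)^(2n) · sqrt(5/(8π·2n)).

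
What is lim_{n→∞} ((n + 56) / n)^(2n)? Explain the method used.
lim = e^112

Rewrite as (1 + 56/n)^(2n). By the standard limit (1 + x/n)^n → e^x, we have (1 + 56/n)^n → e^56, and raising to the 2nd power gives e^112.
More precisely, ln[(1 + 56/n)^(2n)] = 2n · ln(1 + 56/n) = 2n · (56/n + O(1/n^2)) = 112 + O(1/n) → 112.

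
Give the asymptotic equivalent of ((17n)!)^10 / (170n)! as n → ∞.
((17n)!)^10/(170n)! ~ ((2π·17n)^(9/2) / sqrt(10)) · 10^(−10·17n)  →  0

Write N = 17n. Stirling: N! ~ sqrt(2π N)(N/e)^N and (10N)! ~ sqrt(2π·10N)·(10N/e)^(10N).
  (N!)^10/(10N)! ~ (2π N)^(10/2) (N/e)^(10N) / [sqrt(2π·10N) (10N/e)^(10N)]
     = (2π N)^(10/2) / sqrt(2π·10N) · (N/(10N))^(10N)
     = (2π N)^((10−1)/2) / sqrt(10) · 10^(−10N).
Since 10^10 > 1, the factor 10^(−10N) decays exponentially, so the ratio → 0. Substituting N = 17n gives the stated form.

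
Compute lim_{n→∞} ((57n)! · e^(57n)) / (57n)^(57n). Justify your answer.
lim = ∞

Stirling: (57n)! ~ sqrt(2π·57n) · (57n/e)^(57n). Hence
  (57n)! · e^(57n) / (57n)^(57n) ~ sqrt(2π·57n) = sqrt(2π·57) · sqrt(n) → ∞.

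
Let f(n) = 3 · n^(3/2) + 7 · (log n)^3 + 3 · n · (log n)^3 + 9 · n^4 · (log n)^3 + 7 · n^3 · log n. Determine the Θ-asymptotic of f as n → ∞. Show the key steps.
f(n) ∈ Θ(n^4 · (log n)^3)

Compare the terms by growth order. For large n, n^a · (log n)^b dominates n^a' · (log n)^b' iff a > a', or (a = a' and b > b'). Ranking the 5 terms shows the dominant one is 9 · n^4 · (log n)^3. Hence f(n) ∈ Θ(n^4 · (log n)^3).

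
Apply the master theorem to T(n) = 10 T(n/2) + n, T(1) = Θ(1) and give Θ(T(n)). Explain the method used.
T(n) = Θ(n^(log_2 10))

Master theorem: compare f(n) = n to n^(log_2 10) where log_2 10 ≈ 3.322. Since 1 < log_2 10, we have f(n) = O(n^(log_2 10 − ε)) for some ε > 0 — Case 1. Hence T(n) = Θ(n^(log_2 10)).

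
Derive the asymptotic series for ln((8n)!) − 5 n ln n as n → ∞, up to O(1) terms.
ln((8n)!) − 5 n ln n = 3 n ln n + 8(ln 8 − 1) n + (1/2) ln(2π·8n) + O(1/n)

Stirling: ln((8n)!) = 8n ln(8n) − 8n + (1/2) ln(2π·8n) + O(1/n).
Expand 8n ln(8n) = 8n (ln n + ln 8) = 8n ln n + 8n ln 8.
Subtract 5n ln n: leading term is (8 − 5) n ln n = 3 n ln n. The next term is 8n ln 8 − 8n = 8(ln 8 − 1) n. Then the (1/2) ln(2π·8n) correction.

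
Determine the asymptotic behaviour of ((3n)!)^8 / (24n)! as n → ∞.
((3n)!)^8/(24n)! ~ ((2π·3n)^(7/2) / sqrt(8)) · 8^(−8·3n)  →  0

Write N = 3n. Stirling: N! ~ sqrt(2π N)(N/e)^N and (8N)! ~ sqrt(2π·8N)·(8N/e)^(8N).
  (N!)^8/(8N)! ~ (2π N)^(8/2) (N/e)^(8N) / [sqrt(2π·8N) (8N/e)^(8N)]
     = (2π N)^(8/2) / sqrt(2π·8N) · (N/(8N))^(8N)
     = (2π N)^((8−1)/2) / sqrt(8) · 8^(−8N).
Since 8^8 > 1, the factor 8^(−8N) decays exponentially, so the ratio → 0. Substituting N = 3n gives the stated form.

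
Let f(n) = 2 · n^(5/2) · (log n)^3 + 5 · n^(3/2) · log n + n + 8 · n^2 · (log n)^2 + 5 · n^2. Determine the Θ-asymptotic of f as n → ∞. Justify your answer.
f(n) ∈ Θ(n^(5/2) · (log n)^3)

Compare the terms by growth order. For large n, n^a · (log n)^b dominates n^a' · (log n)^b' iff a > a', or (a = a' and b > b'). Ranking the 5 terms shows the dominant one is 2 · n^(5/2) · (log n)^3. Hence f(n) ∈ Θ(n^(5/2) · (log n)^3).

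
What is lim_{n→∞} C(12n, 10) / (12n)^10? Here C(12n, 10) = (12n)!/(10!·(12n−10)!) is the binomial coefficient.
lim = 1/10! = 1/3628800

With N = 12n → ∞: C(N, 10) / N^10 = [N(N−1)…(N−9)] / (10! · N^10) = (1/10!) · 1 · (1 − 1/(12n)) · … · (1 − 9/(12n)). Each factor → 1 as N → ∞, so the limit is 1/10! = 1/3628800.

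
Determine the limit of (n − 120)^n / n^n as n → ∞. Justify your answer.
lim = e^(−120)

Rewrite as (1 − 120/n)^(n). By the standard limit (1 + x/n)^n → e^x, we have (1 − 120/n)^n → e^(−120), and raising to the 1st power gives e^(−120).
More precisely, ln[(1 − 120/n)^(n)] = n · ln(1 − 120/n) = n · (-120/n + O(1/n^2)) = -120 + O(1/n) → -120.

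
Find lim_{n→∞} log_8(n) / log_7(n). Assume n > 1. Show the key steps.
lim = ln(7) / ln(8) = log_8(7)

Change of base: log_8(n) = ln n / ln 8 and log_7(n) = ln n / ln 7. The ratio is (ln n / ln 8) · (ln 7 / ln n) = ln 7 / ln 8, a constant independent of n. So the limit is ln 7 / ln 8 = log_8(7).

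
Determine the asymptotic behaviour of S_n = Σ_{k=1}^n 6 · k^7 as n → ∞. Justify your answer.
S_n ~ 3 · n^8 / 4

By integral comparison (Euler-Maclaurin), Σ_{k=1}^n 6 · k^7 = 6 · ∫_0^n x^7 dx + O(n^7) = 6 · n^8/8 = 3 · n^8 / 4 + O(n^7). (Equivalently, Faulhaber's formula gives the same leading term.)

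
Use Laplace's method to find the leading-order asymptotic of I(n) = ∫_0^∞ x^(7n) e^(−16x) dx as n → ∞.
I(n) ~ (sqrt(2π·7n) / 16) · (7n/(16e))^(7n)

Write the integrand as exp(7n ln x − 16x) and set f(x) = 7n ln x − 16x. Then f'(x) = 7n/x − 16 = 0 at x* = 7n/16, and f''(x*) = −7n/x*^2 = −16^2/(7n). Laplace's method (interior maximum) gives
  I(n) ~ e^(f(x*)) · sqrt(2π / |f''(x*)|)
        = exp(7n ln(7n/16) − 7n) · sqrt(2π · 7n / 16^2)
        = (7n/16)^(7n) e^(−7n) · sqrt(2π·7n) / 16
        = (sqrt(2π·7n) / 16) · (7n/(16e))^(7n).
This matches Γ(7n+1)/16^(7n+1) with Stirling applied to Γ.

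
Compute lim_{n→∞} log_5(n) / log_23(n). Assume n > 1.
lim = ln(23) / ln(5) = log_5(23)

Change of base: log_5(n) = ln n / ln 5 and log_23(n) = ln n / ln 23. The ratio is (ln n / ln 5) · (ln 23 / ln n) = ln 23 / ln 5, a constant independent of n. So the limit is ln 23 / ln 5 = log_5(23).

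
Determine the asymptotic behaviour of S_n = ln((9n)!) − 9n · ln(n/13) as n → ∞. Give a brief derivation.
S_n ~ 9n · (ln 117 − 1) + O(ln n)

Stirling: ln((9n)!) = 9n ln(9n) − 9n + O(ln n).
  S_n = 9n ln(9n) − 9n − 9n ln(n/13) + O(ln n)
      = 9n ln(9n) − 9n ln n + 9n ln 13 − 9n + O(ln n)
      = 9n ln 9 + 9n ln 13 − 9n + O(ln n)
      = 9n (ln 117 − 1) + O(ln n).
Numerically ln(117) − 1 ≈ 3.7622.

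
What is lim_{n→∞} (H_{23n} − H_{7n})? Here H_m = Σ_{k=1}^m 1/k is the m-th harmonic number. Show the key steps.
lim = ln(23/7)

Euler-Maclaurin gives H_m = ln m + γ + 1/(2m) + O(1/m^2). The γ and O(1/m) terms cancel in the difference:
  H_{23n} − H_{7n} = ln(23n) − ln(7n) + O(1/n) = ln(23/7) + O(1/n).
Hence the limit is ln(23/7).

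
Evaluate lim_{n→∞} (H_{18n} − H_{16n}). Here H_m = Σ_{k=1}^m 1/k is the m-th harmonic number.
lim = ln(18/16) = ln(9/8)

Euler-Maclaurin gives H_m = ln m + γ + 1/(2m) + O(1/m^2). The γ and O(1/m) terms cancel in the difference:
  H_{18n} − H_{16n} = ln(18n) − ln(16n) + O(1/n) = ln(18/16) + O(1/n).
Hence the limit is ln(18/16) = ln(9/8).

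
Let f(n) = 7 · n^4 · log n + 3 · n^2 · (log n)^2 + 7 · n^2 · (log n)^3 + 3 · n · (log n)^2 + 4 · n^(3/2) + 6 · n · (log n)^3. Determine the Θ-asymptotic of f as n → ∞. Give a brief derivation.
f(n) ∈ Θ(n^4 · log n)

Compare the terms by growth order. For large n, n^a · (log n)^b dominates n^a' · (log n)^b' iff a > a', or (a = a' and b > b'). Ranking the 6 terms shows the dominant one is 7 · n^4 · log n. Hence f(n) ∈ Θ(n^4 · log n).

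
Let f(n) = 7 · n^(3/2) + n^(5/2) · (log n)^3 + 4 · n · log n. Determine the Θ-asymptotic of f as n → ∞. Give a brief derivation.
f(n) ∈ Θ(n^(5/2) · (log n)^3)

Compare the terms by growth order. For large n, n^a · (log n)^b dominates n^a' · (log n)^b' iff a > a', or (a = a' and b > b'). Ranking the 3 terms shows the dominant one is n^(5/2) · (log n)^3. Hence f(n) ∈ Θ(n^(5/2) · (log n)^3).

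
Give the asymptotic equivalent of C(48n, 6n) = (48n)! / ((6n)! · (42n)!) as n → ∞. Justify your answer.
C(48n, 6n) ~ (16777216/823543)^(6n) · sqrt(4/(7π·6n))

Write N = 6n. Apply Stirling to each factorial:
  (8N)! ~ sqrt(2π·8N) · (8N/e)^(8N),
  N! ~ sqrt(2π N) · (N/e)^N,
  (7N)! ~ sqrt(2π·7N) · (7N/e)^(7N).
The exponential factors combine to (8N)^(8N) / (N^N · (7N)^(7N)) = 8^(8N)/7^(7N) = (8^8/7^7)^N = (16777216/823543)^N.
The square-root prefactors combine to sqrt(2π·8N) / (sqrt(2π N)·sqrt(2π·7N)) = sqrt(8 / (2π·7·N)) = sqrt(4/(7π·6n)).
Substituting N = 6n: C(48n, 6n) ~ (16777216/823543)^(6n) · sqrt(4/(7π·6n)).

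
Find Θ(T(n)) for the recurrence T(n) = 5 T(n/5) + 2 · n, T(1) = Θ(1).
T(n) = Θ(n log n)

log_5 5 = 1, and f(n) = 2 · n = Θ(n^(log_5 5)). This is Case 2 of the master theorem: T(n) = Θ(f(n) · log n) = Θ(n log n).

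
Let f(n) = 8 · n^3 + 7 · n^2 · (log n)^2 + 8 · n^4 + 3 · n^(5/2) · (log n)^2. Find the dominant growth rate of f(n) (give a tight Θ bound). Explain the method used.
f(n) ∈ Θ(n^4)

Compare the terms by growth order. For large n, n^a · (log n)^b dominates n^a' · (log n)^b' iff a > a', or (a = a' and b > b'). Ranking the 4 terms shows the dominant one is 8 · n^4. Hence f(n) ∈ Θ(n^4).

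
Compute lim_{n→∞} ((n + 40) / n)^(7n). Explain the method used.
lim = e^280

Rewrite as (1 + 40/n)^(7n). By the standard limit (1 + x/n)^n → e^x, we have (1 + 40/n)^n → e^40, and raising to the 7th power gives e^280.
More precisely, ln[(1 + 40/n)^(7n)] = 7n · ln(1 + 40/n) = 7n · (40/n + O(1/n^2)) = 280 + O(1/n) → 280.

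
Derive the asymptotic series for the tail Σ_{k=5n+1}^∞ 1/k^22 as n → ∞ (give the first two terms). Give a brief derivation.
Σ_{k>5n} 1/k^22 = 1/(21 · (5n)^21) − 1/(2 · (5n)^22) + O(1/(5n)^23)

Compare to the integral: ∫_{5n}^∞ x^(−22) dx = [−x^(−21)/21]_{5n}^∞ = 1/((22−1)·(5n)^21). The Euler-Maclaurin correction adds −f(5n)/2 = −1/(2·(5n)^22). Euler-Maclaurin then gives
  Σ_{k>5n} 1/k^22 = ∫_{5n}^∞ dx/x^22 − 1/(2·(5n)^22) + O(1/(5n)^23).
(Equivalently this is ζ(22) − Σ_{k≤5n} 1/k^22.)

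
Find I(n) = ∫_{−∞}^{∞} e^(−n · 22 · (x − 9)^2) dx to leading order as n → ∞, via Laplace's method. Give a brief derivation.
I(n) = sqrt(π/(22n))

Here φ(x) = 22 · (x − 9)^2 has its unique minimum at x* = 9 with φ(x*) = 0 and φ''(x*) = 44. Laplace's method gives
  I(n) ~ e^(−n φ(x*)) · sqrt(2π / (n · φ''(x*))) = sqrt(2π / (44n)) = sqrt(π/(22n)).
This is exact: substituting u = (x − 9)·sqrt(22n) gives I(n) = (1/sqrt(22n)) ∫_{−∞}^{∞} e^(−u^2) du = sqrt(π/(22n)).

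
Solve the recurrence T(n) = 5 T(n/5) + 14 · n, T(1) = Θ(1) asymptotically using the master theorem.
T(n) = Θ(n log n)

log_5 5 = 1, and f(n) = 14 · n = Θ(n^(log_5 5)). This is Case 2 of the master theorem: T(n) = Θ(f(n) · log n) = Θ(n log n).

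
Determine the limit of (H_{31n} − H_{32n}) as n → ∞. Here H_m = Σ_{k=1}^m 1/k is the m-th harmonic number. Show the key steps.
lim = ln(31/32)

Euler-Maclaurin gives H_m = ln m + γ + 1/(2m) + O(1/m^2). The γ and O(1/m) terms cancel in the difference:
  H_{31n} − H_{32n} = ln(31n) − ln(32n) + O(1/n) = ln(31/32) + O(1/n).
Hence the limit is ln(31/32).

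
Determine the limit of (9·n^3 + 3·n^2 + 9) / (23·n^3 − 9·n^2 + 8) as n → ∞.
lim = 9/23

For large n the leading n^3 terms dominate both numerator and denominator. Dividing top and bottom by n^3, every other term tends to 0, leaving 9/23.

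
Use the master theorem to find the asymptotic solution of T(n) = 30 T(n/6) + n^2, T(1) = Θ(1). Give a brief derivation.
T(n) = Θ(n^2)

log_6 30 ≈ 1.898. f(n) = n^2 dominates n^(log_6 30) since 2 > 1.898, and the regularity condition a·f(n/b) = 30·(n/6)^2 = (30/36)·n^2 ≤ c·f(n) holds with c = 30/36 ≈ 0.833 < 1. So this is Case 3: T(n) = Θ(f(n)) = Θ(n^2).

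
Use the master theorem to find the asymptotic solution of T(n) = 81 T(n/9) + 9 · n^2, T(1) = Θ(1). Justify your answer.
T(n) = Θ(n^2 log n)

log_9 81 = 2, and f(n) = 9 · n^2 = Θ(n^(log_9 81)). This is Case 2 of the master theorem: T(n) = Θ(f(n) · log n) = Θ(n^2 log n).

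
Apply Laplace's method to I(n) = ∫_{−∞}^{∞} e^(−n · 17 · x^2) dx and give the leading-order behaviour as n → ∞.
I(n) = sqrt(π/(17n))

Here φ(x) = 17 · x^2 has its unique minimum at x* = 0 with φ(x*) = 0 and φ''(x*) = 34. Laplace's method gives
  I(n) ~ e^(−n φ(x*)) · sqrt(2π / (n · φ''(x*))) = sqrt(2π / (34n)) = sqrt(π/(17n)).
This is exact: substituting u = (x − 0)·sqrt(17n) gives I(n) = (1/sqrt(17n)) ∫_{−∞}^{∞} e^(−u^2) du = sqrt(π/(17n)).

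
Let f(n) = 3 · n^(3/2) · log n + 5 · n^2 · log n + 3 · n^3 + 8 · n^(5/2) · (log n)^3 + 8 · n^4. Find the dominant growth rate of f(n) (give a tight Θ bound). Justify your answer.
f(n) ∈ Θ(n^4)

Compare the terms by growth order. For large n, n^a · (log n)^b dominates n^a' · (log n)^b' iff a > a', or (a = a' and b > b'). Ranking the 5 terms shows the dominant one is 8 · n^4. Hence f(n) ∈ Θ(n^4).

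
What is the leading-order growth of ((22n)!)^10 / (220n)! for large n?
((22n)!)^10/(220n)! ~ ((2π·22n)^(9/2) / sqrt(10)) · 10^(−10·22n)  →  0

Write N = 22n. Stirling: N! ~ sqrt(2π N)(N/e)^N and (10N)! ~ sqrt(2π·10N)·(10N/e)^(10N).
  (N!)^10/(10N)! ~ (2π N)^(10/2) (N/e)^(10N) / [sqrt(2π·10N) (10N/e)^(10N)]
     = (2π N)^(10/2) / sqrt(2π·10N) · (N/(10N))^(10N)
     = (2π N)^((10−1)/2) / sqrt(10) · 10^(−10N).
Since 10^10 > 1, the factor 10^(−10N) decays exponentially, so the ratio → 0. Substituting N = 22n gives the stated form.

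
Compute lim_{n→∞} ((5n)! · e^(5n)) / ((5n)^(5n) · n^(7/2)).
lim = 0

Stirling: (5n)! ~ sqrt(2π·5n) · (5n/e)^(5n). Hence
  (5n)! · e^(5n) / (5n)^(5n) ~ sqrt(2π·5n).
Dividing by n^(7/2): sqrt(2π·5n) / n^(7/2) = sqrt(2π·5) · n^((1−7)/2), so the expression behaves like sqrt(2π·5) · n^((1−7)/2) → 0.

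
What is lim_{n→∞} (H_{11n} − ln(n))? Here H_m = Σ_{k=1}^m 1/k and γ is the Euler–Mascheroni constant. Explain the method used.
lim = ln 11 + γ

By Euler-Maclaurin, H_m = ln m + γ + O(1/m). So
  H_{11n} − ln(n) = ln(11n) + γ − ln(n) + O(1/n)
                       = ln(11/1) + γ + O(1/n).
Hence the limit is ln(11/1) + γ.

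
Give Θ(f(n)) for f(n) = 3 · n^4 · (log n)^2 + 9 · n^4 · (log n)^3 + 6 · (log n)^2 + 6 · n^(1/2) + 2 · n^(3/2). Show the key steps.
f(n) ∈ Θ(n^4 · (log n)^3)

Compare the terms by growth order. For large n, n^a · (log n)^b dominates n^a' · (log n)^b' iff a > a', or (a = a' and b > b'). Ranking the 5 terms shows the dominant one is 9 · n^4 · (log n)^3. Hence f(n) ∈ Θ(n^4 · (log n)^3).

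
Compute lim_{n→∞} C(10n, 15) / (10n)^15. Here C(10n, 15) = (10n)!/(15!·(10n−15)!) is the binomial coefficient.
lim = 1/15! = 1/1307674368000

With N = 10n → ∞: C(N, 15) / N^15 = [N(N−1)…(N−14)] / (15! · N^15) = (1/15!) · 1 · (1 − 1/(10n)) · … · (1 − 14/(10n)). Each factor → 1 as N → ∞, so the limit is 1/15! = 1/1307674368000.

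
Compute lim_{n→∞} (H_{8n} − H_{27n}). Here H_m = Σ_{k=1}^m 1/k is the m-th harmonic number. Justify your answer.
lim = ln(8/27)

Euler-Maclaurin gives H_m = ln m + γ + 1/(2m) + O(1/m^2). The γ and O(1/m) terms cancel in the difference:
  H_{8n} − H_{27n} = ln(8n) − ln(27n) + O(1/n) = ln(8/27) + O(1/n).
Hence the limit is ln(8/27).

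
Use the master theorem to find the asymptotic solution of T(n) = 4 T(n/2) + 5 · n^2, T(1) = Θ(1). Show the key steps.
T(n) = Θ(n^2 log n)

log_2 4 = 2, and f(n) = 5 · n^2 = Θ(n^(log_2 4)). This is Case 2 of the master theorem: T(n) = Θ(f(n) · log n) = Θ(n^2 log n).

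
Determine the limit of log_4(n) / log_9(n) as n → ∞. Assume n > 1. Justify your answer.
lim = ln(9) / ln(4) = log_4(9)

Change of base: log_4(n) = ln n / ln 4 and log_9(n) = ln n / ln 9. The ratio is (ln n / ln 4) · (ln 9 / ln n) = ln 9 / ln 4, a constant independent of n. So the limit is ln 9 / ln 4 = log_4(9).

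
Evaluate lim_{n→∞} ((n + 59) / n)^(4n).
lim = e^236

Rewrite as (1 + 59/n)^(4n). By the standard limit (1 + x/n)^n → e^x, we have (1 + 59/n)^n → e^59, and raising to the 4th power gives e^236.
More precisely, ln[(1 + 59/n)^(4n)] = 4n · ln(1 + 59/n) = 4n · (59/n + O(1/n^2)) = 236 + O(1/n) → 236.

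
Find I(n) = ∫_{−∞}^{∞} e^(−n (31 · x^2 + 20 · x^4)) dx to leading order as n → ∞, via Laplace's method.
I(n) ~ sqrt(π/(31n))

φ(x) = 31 · x^2 + 20 · x^4 has its unique global minimum at x* = 0 (since φ'(x) = 62x + 80x^3 = 0 only at x = 0 for real x with both coefficients positive, and φ → ∞ as |x| → ∞). At x* = 0, φ(0) = 0 and φ''(0) = 62. Laplace's method then gives
  I(n) ~ sqrt(2π / (n · φ''(0))) · e^(−n φ(0)) = sqrt(2π / (62n)) = sqrt(π/(31n)).
The 20 · x^4 term contributes only at subleading order (an O(1/n) relative correction).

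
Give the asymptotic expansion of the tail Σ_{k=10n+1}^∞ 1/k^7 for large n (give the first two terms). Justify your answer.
Σ_{k>10n} 1/k^7 = 1/(6 · (10n)^6) − 1/(2 · (10n)^7) + O(1/(10n)^8)

Compare to the integral: ∫_{10n}^∞ x^(−7) dx = [−x^(−6)/6]_{10n}^∞ = 1/((7−1)·(10n)^6). The Euler-Maclaurin correction adds −f(10n)/2 = −1/(2·(10n)^7). Euler-Maclaurin then gives
  Σ_{k>10n} 1/k^7 = ∫_{10n}^∞ dx/x^7 − 1/(2·(10n)^7) + O(1/(10n)^8).
(Equivalently this is ζ(7) − Σ_{k≤10n} 1/k^7.)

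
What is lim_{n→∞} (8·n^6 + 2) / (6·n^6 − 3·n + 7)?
lim = 8/6 = 4/3

For large n the leading n^6 terms dominate both numerator and denominator. Dividing top and bottom by n^6, every other term tends to 0, leaving 8/6 = 4/3.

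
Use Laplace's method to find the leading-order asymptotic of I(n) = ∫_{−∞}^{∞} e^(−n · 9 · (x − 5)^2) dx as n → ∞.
I(n) = sqrt(π/(9n))

Here φ(x) = 9 · (x − 5)^2 has its unique minimum at x* = 5 with φ(x*) = 0 and φ''(x*) = 18. Laplace's method gives
  I(n) ~ e^(−n φ(x*)) · sqrt(2π / (n · φ''(x*))) = sqrt(2π / (18n)) = sqrt(π/(9n)).
This is exact: substituting u = (x − 5)·sqrt(9n) gives I(n) = (1/sqrt(9n)) ∫_{−∞}^{∞} e^(−u^2) du = sqrt(π/(9n)).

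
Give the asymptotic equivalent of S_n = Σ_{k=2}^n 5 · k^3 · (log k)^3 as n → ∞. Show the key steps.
S_n ~ 5 · n^4 · (log n)^3 / 4

By integral comparison, S_n = ∫_1^n 5 · x^3 · (log x)^3 dx + O(n^3 · (log n)^3). For the integral, the leading term of ∫_1^n x^3 (log x)^3 dx is n^4/4 · (log n)^3 (by repeated integration by parts; each step lowers the log-exponent and produces a relatively O(1/log n) correction). Hence S_n ~ 5 · n^4 · (log n)^3 / 4.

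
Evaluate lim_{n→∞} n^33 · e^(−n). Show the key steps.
lim = 0

Exponentials with base > 1 dominate every fixed polynomial: for any fixed c, n^c / e^n → 0 as n → ∞ (e.g. by the ratio test, or since e^n grows faster than any power of n). Hence n^33 · e^(−n) = n^33 / e^n → 0.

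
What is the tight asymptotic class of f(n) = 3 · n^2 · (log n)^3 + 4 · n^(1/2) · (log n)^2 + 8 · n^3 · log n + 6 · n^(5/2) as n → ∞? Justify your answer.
f(n) ∈ Θ(n^3 · log n)

Compare the terms by growth order. For large n, n^a · (log n)^b dominates n^a' · (log n)^b' iff a > a', or (a = a' and b > b'). Ranking the 4 terms shows the dominant one is 8 · n^3 · log n. Hence f(n) ∈ Θ(n^3 · log n).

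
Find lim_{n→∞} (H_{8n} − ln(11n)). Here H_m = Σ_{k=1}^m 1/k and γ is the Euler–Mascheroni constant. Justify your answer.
lim = ln(8/11) + γ

By Euler-Maclaurin, H_m = ln m + γ + O(1/m). So
  H_{8n} − ln(11n) = ln(8n) + γ − ln(11n) + O(1/n)
                       = ln(8/11) + γ + O(1/n).
Hence the limit is ln(8/11) + γ.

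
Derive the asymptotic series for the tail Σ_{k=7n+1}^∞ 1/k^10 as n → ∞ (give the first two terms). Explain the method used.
Σ_{k>7n} 1/k^10 = 1/(9 · (7n)^9) − 1/(2 · (7n)^10) + O(1/(7n)^11)

Compare to the integral: ∫_{7n}^∞ x^(−10) dx = [−x^(−9)/9]_{7n}^∞ = 1/((10−1)·(7n)^9). The Euler-Maclaurin correction adds −f(7n)/2 = −1/(2·(7n)^10). Euler-Maclaurin then gives
  Σ_{k>7n} 1/k^10 = ∫_{7n}^∞ dx/x^10 − 1/(2·(7n)^10) + O(1/(7n)^11).
(Equivalently this is ζ(10) − Σ_{k≤7n} 1/k^10.)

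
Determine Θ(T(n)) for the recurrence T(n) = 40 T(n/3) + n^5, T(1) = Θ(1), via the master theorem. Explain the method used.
T(n) = Θ(n^5)

log_3 40 ≈ 3.358. f(n) = n^5 dominates n^(log_3 40) since 5 > 3.358, and the regularity condition a·f(n/b) = 40·(n/3)^5 = (40/243)·n^5 ≤ c·f(n) holds with c = 40/243 ≈ 0.165 < 1. So this is Case 3: T(n) = Θ(f(n)) = Θ(n^5).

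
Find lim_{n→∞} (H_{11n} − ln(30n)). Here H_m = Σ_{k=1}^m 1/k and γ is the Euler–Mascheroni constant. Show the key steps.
lim = ln(11/30) + γ

By Euler-Maclaurin, H_m = ln m + γ + O(1/m). So
  H_{11n} − ln(30n) = ln(11n) + γ − ln(30n) + O(1/n)
                       = ln(11/30) + γ + O(1/n).
Hence the limit is ln(11/30) + γ.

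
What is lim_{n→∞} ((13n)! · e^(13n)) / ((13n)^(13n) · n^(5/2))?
lim = 0

Stirling: (13n)! ~ sqrt(2π·13n) · (13n/e)^(13n). Hence
  (13n)! · e^(13n) / (13n)^(13n) ~ sqrt(2π·13n).
Dividing by n^(5/2): sqrt(2π·13n) / n^(5/2) = sqrt(2π·13) · n^((1−5)/2), so the expression behaves like sqrt(2π·13) · n^((1−5)/2) → 0.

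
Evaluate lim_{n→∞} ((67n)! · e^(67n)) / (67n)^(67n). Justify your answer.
lim = ∞

Stirling: (67n)! ~ sqrt(2π·67n) · (67n/e)^(67n). Hence
  (67n)! · e^(67n) / (67n)^(67n) ~ sqrt(2π·67n) = sqrt(2π·67) · sqrt(n) → ∞.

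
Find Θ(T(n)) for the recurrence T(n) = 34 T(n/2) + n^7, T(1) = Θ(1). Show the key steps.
T(n) = Θ(n^7)

log_2 34 ≈ 5.087. f(n) = n^7 dominates n^(log_2 34) since 7 > 5.087, and the regularity condition a·f(n/b) = 34·(n/2)^7 = (34/128)·n^7 ≤ c·f(n) holds with c = 34/128 ≈ 0.266 < 1. So this is Case 3: T(n) = Θ(f(n)) = Θ(n^7).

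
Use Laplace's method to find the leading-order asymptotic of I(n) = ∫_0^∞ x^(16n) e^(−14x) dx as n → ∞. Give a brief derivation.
I(n) ~ (sqrt(2π·16n) / 14) · (16n/(14e))^(16n)

Write the integrand as exp(16n ln x − 14x) and set f(x) = 16n ln x − 14x. Then f'(x) = 16n/x − 14 = 0 at x* = 16n/14, and f''(x*) = −16n/x*^2 = −14^2/(16n). Laplace's method (interior maximum) gives
  I(n) ~ e^(f(x*)) · sqrt(2π / |f''(x*)|)
        = exp(16n ln(16n/14) − 16n) · sqrt(2π · 16n / 14^2)
        = (16n/14)^(16n) e^(−16n) · sqrt(2π·16n) / 14
        = (sqrt(2π·16n) / 14) · (16n/(14e))^(16n).
This matches Γ(16n+1)/14^(16n+1) with Stirling applied to Γ.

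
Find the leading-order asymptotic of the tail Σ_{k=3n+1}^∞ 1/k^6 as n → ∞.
Σ_{k>3n} 1/k^6 ~ 1/(5 · (3n)^5)

Compare to the integral: ∫_{3n}^∞ x^(−6) dx = [−x^(−5)/5]_{3n}^∞ = 1/((6−1)·(3n)^5). Euler-Maclaurin then gives
  Σ_{k>3n} 1/k^6 = ∫_{3n}^∞ dx/x^6 − 1/(2·(3n)^6) + O(1/(3n)^7).
(Equivalently this is ζ(6) − Σ_{k≤3n} 1/k^6.)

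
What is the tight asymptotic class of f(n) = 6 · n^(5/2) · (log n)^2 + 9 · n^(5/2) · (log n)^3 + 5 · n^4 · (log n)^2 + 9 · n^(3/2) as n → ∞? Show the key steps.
f(n) ∈ Θ(n^4 · (log n)^2)

Compare the terms by growth order. For large n, n^a · (log n)^b dominates n^a' · (log n)^b' iff a > a', or (a = a' and b > b'). Ranking the 4 terms shows the dominant one is 5 · n^4 · (log n)^2. Hence f(n) ∈ Θ(n^4 · (log n)^2).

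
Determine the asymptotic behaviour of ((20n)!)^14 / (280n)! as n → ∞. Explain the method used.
((20n)!)^14/(280n)! ~ ((2π·20n)^(13/2) / sqrt(14)) · 14^(−14·20n)  →  0

Write N = 20n. Stirling: N! ~ sqrt(2π N)(N/e)^N and (14N)! ~ sqrt(2π·14N)·(14N/e)^(14N).
  (N!)^14/(14N)! ~ (2π N)^(14/2) (N/e)^(14N) / [sqrt(2π·14N) (14N/e)^(14N)]
     = (2π N)^(14/2) / sqrt(2π·14N) · (N/(14N))^(14N)
     = (2π N)^((14−1)/2) / sqrt(14) · 14^(−14N).
Since 14^14 > 1, the factor 14^(−14N) decays exponentially, so the ratio → 0. Substituting N = 20n gives the stated form.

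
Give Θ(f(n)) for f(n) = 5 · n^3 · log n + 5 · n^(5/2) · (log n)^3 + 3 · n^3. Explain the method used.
f(n) ∈ Θ(n^3 · log n)

Compare the terms by growth order. For large n, n^a · (log n)^b dominates n^a' · (log n)^b' iff a > a', or (a = a' and b > b'). Ranking the 3 terms shows the dominant one is 5 · n^3 · log n. Hence f(n) ∈ Θ(n^3 · log n).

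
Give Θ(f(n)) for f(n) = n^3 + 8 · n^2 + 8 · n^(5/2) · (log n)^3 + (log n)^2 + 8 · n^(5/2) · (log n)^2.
f(n) ∈ Θ(n^3)

Compare the terms by growth order. For large n, n^a · (log n)^b dominates n^a' · (log n)^b' iff a > a', or (a = a' and b > b'). Ranking the 5 terms shows the dominant one is n^3. Hence f(n) ∈ Θ(n^3).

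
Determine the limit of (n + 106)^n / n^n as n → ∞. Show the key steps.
lim = e^106

Rewrite as (1 + 106/n)^(n). By the standard limit (1 + x/n)^n → e^x, we have (1 + 106/n)^n → e^106, and raising to the 1st power gives e^106.
More precisely, ln[(1 + 106/n)^(n)] = n · ln(1 + 106/n) = n · (106/n + O(1/n^2)) = 106 + O(1/n) → 106.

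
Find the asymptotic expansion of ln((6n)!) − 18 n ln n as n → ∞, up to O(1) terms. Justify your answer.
ln((6n)!) − 18 n ln n = −12 n ln n + 6(ln 6 − 1) n + (1/2) ln(2π·6n) + O(1/n)

Stirling: ln((6n)!) = 6n ln(6n) − 6n + (1/2) ln(2π·6n) + O(1/n).
Expand 6n ln(6n) = 6n (ln n + ln 6) = 6n ln n + 6n ln 6.
Subtract 18n ln n: leading term is (6 − 18) n ln n = −12 n ln n. The next term is 6n ln 6 − 6n = 6(ln 6 − 1) n. Then the (1/2) ln(2π·6n) correction.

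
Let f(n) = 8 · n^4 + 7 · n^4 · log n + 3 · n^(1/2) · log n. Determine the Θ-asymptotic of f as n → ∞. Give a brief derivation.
f(n) ∈ Θ(n^4 · log n)

Compare the terms by growth order. For large n, n^a · (log n)^b dominates n^a' · (log n)^b' iff a > a', or (a = a' and b > b'). Ranking the 3 terms shows the dominant one is 7 · n^4 · log n. Hence f(n) ∈ Θ(n^4 · log n).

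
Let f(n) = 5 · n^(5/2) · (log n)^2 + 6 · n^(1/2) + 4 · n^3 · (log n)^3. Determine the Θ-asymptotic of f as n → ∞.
f(n) ∈ Θ(n^3 · (log n)^3)

Compare the terms by growth order. For large n, n^a · (log n)^b dominates n^a' · (log n)^b' iff a > a', or (a = a' and b > b'). Ranking the 3 terms shows the dominant one is 4 · n^3 · (log n)^3. Hence f(n) ∈ Θ(n^3 · (log n)^3).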